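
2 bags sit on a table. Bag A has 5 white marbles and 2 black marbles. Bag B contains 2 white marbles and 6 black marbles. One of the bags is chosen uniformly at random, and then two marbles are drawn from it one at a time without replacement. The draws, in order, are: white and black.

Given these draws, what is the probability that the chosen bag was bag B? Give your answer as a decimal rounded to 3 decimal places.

0.474

Under each hypothesis, the probability of the observed sequence is: P(data | bag A) = (5/7)(2/6) = 5/21; P(data | bag B) = (2/8)(6/7) = 3/14.
The prior-weighted likelihoods are 1/2 · 5/21 = 5/42, 1/2 · 3/14 = 3/28; these sum to 19/84.
Hence P(bag B | data) = (3/28) / (19/84) = 9/19.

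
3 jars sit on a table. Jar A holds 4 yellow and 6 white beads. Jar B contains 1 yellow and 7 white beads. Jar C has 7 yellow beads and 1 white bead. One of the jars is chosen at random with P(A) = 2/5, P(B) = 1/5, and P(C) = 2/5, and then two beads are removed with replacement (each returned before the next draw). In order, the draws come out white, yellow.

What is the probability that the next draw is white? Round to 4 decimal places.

For each hypothesis, P(data | H) works out to: P(data | jar A) = (6/10)(4/10) = 0.24; P(data | jar B) = (7/8)(1/8) = 0.10938; P(data | jar C) = (1/8)(7/8) = 0.10938.
Multiplying each by its prior: 2/5 · 0.24 = 0.096, 1/5 · 0.10938 = 0.021875, 2/5 · 0.10938 = 0.04375; summing to 0.16162.
Normalising, the posterior is P(jar A | data) = 0.59397, P(jar B | data) = 0.13534, P(jar C | data) = 0.27069.
The predictive probability is P(white next | data) = (3/5)(0.59397) + (7/8)(0.13534) + (1/8)(0.27069) = 0.50864.

0.5086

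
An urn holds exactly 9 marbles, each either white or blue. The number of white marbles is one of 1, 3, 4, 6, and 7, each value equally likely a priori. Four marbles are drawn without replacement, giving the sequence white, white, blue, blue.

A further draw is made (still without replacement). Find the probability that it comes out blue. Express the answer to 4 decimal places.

0.4737

Compute the likelihood of the observed sequence for each case: P(data | r = 1) = (1/9)(0/8) = 0; P(data | r = 3) = (3/9)(2/8)(6/7)(5/6) = 5/84; P(data | r = 4) = (4/9)(3/8)(5/7)(4/6) = 5/63; P(data | r = 6) = (6/9)(5/8)(3/7)(2/6) = 5/84; P(data | r = 7) = (7/9)(6/8)(2/7)(1/6) = 1/36.
Weighting by the prior gives 1/5 · 0 = 0, 1/5 · 5/84 = 1/84, 1/5 · 5/63 = 1/63, 1/5 · 5/84 = 1/84, 1/5 · 1/36 = 1/180; these sum to 19/420.
The posterior is then P(r = 1 | data) = 0, P(r = 3 | data) = 5/19, P(r = 4 | data) = 20/57, P(r = 6 | data) = 5/19, P(r = 7 | data) = 7/57.
So P(blue next | data) = Σ P(blue next | H) P(H | data) = (4/5)(5/19) + (3/5)(20/57) + (1/5)(5/19) + (0)(7/57) = 9/19.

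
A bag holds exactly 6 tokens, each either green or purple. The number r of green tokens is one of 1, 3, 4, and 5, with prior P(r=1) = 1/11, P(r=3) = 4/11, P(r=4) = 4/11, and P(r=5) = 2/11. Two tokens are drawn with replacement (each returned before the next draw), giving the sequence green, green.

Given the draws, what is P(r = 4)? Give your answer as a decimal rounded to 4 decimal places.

For each hypothesis, P(data | H) works out to: P(data | r = 1) = (1/6)(1/6) = 1/36; P(data | r = 3) = (3/6)(3/6) = 1/4; P(data | r = 4) = (4/6)(4/6) = 4/9; P(data | r = 5) = (5/6)(5/6) = 25/36.
Weighting by the prior gives 1/11 · 1/36 = 1/396, 4/11 · 1/4 = 1/11, 4/11 · 4/9 = 16/99, 2/11 · 25/36 = 25/198; with total 151/396.
Hence P(r = 4 | data) = (16/99) / (151/396) = 64/151.

0.4238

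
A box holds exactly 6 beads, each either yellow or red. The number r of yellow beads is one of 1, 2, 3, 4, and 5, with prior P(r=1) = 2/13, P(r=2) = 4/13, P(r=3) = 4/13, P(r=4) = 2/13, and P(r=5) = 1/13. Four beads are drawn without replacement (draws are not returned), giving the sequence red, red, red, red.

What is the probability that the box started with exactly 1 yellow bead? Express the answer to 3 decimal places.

0.714

The likelihood of the observed sequence under each hypothesis: P(data | r = 1) = (5/6)(4/5)(3/4)(2/3) = 1/3; P(data | r = 2) = (4/6)(3/5)(2/4)(1/3) = 1/15; P(data | r = 3) = (3/6)(2/5)(1/4)(0/3) = 0; P(data | r = 4) = (2/6)(1/5)(0/4) = 0; P(data | r = 5) = (1/6)(0/5) = 0.
The prior-weighted likelihoods are 2/13 · 1/3 = 2/39, 4/13 · 1/15 = 4/195, 4/13 · 0 = 0, 2/13 · 0 = 0, 1/13 · 0 = 0; summing to 14/195.
Therefore the posterior P(r = 1 | data) = (2/39) / (14/195) = 5/7.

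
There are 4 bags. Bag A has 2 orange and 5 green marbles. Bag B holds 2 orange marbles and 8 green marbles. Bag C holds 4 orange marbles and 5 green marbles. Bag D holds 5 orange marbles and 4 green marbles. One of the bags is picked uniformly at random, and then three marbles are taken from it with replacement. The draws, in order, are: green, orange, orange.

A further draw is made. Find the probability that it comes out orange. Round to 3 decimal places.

0.439

Under each hypothesis, the probability of the observed sequence is: P(data | bag A) = (5/7)(2/7)(2/7) = 0.058309; P(data | bag B) = (8/10)(2/10)(2/10) = 0.032; P(data | bag C) = (5/9)(4/9)(4/9) = 0.10974; P(data | bag D) = (4/9)(5/9)(5/9) = 0.13717.
The prior-weighted likelihoods are 1/4 · 0.058309 = 0.014577, 1/4 · 0.032 = 0.008, 1/4 · 0.10974 = 0.027435, 1/4 · 0.13717 = 0.034294; summing to 0.084306.
The posterior is then P(bag A | data) = 0.17291, P(bag B | data) = 0.094893, P(bag C | data) = 0.32542, P(bag D | data) = 0.40678.
So P(orange next | data) = Σ P(orange next | H) P(H | data) = (2/7)(0.17291) + (1/5)(0.094893) + (4/9)(0.32542) + (5/9)(0.40678) = 0.439.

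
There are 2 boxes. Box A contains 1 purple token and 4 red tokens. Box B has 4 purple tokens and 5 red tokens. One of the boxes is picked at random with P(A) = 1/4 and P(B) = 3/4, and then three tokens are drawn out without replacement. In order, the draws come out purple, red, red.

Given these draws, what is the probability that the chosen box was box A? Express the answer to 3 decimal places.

For each hypothesis, P(data | H) works out to: P(data | box A) = (1/5)(4/4)(3/3) = 1/5; P(data | box B) = (4/9)(5/8)(4/7) = 10/63.
Multiplying each by its prior: 1/4 · 1/5 = 1/20, 3/4 · 10/63 = 5/42; these sum to 71/420.
Therefore the posterior P(box A | data) = (1/20) / (71/420) = 21/71.

0.296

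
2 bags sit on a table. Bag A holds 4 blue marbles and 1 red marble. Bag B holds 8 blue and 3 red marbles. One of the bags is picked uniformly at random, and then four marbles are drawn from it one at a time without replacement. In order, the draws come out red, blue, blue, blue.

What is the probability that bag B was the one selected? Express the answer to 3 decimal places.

Compute the likelihood of the observed sequence for each case: P(data | bag A) = (1/5)(4/4)(3/3)(2/2) = 1/5; P(data | bag B) = (3/11)(8/10)(7/9)(6/8) = 7/55.
Multiplying each by its prior: 1/2 · 1/5 = 1/10, 1/2 · 7/55 = 7/110; summing to 9/55.
Hence P(bag B | data) = (7/110) / (9/55) = 7/18.

0.389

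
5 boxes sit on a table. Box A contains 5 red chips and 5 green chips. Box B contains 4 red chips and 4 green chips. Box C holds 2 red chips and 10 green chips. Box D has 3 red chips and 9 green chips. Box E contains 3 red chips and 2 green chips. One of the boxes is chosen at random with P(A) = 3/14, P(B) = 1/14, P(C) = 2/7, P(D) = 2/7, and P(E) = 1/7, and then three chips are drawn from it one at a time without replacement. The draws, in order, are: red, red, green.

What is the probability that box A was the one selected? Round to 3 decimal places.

0.352

Compute the likelihood of the observed sequence for each case: P(data | box A) = (5/10)(4/9)(5/8) = 0.13889; P(data | box B) = (4/8)(3/7)(4/6) = 0.14286; P(data | box C) = (2/12)(1/11)(10/10) = 0.015152; P(data | box D) = (3/12)(2/11)(9/10) = 0.040909; P(data | box E) = (3/5)(2/4)(2/3) = 0.2.
Weighting by the prior gives 3/14 · 0.13889 = 0.029762, 1/14 · 0.14286 = 0.010204, 2/7 · 0.015152 = 0.004329, 2/7 · 0.040909 = 0.011688, 1/7 · 0.2 = 0.028571; these sum to 0.084555.
Therefore the posterior P(box A | data) = (0.029762) / (0.084555) = 0.35198.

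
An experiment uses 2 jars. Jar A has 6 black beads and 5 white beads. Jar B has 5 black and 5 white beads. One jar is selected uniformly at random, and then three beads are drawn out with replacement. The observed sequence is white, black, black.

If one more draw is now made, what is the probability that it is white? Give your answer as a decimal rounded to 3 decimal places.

For each hypothesis, P(data | H) works out to: P(data | jar A) = (5/11)(6/11)(6/11) = 0.13524; P(data | jar B) = (5/10)(5/10)(5/10) = 0.125.
The prior-weighted likelihoods are 1/2 · 0.13524 = 0.067618, 1/2 · 0.125 = 0.0625; summing to 0.13012.
Normalising, the posterior is P(jar A | data) = 0.51967, P(jar B | data) = 0.48033.
So P(white next | data) = Σ P(white next | H) P(H | data) = (5/11)(0.51967) + (1/2)(0.48033) = 0.47638.

0.476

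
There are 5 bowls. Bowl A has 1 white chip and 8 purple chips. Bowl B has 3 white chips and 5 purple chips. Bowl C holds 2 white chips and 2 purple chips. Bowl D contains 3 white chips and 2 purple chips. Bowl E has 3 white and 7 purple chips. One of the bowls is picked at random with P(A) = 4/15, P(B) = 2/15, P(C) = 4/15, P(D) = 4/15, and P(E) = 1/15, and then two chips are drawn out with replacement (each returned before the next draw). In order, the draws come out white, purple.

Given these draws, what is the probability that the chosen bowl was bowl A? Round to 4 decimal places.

0.1302

Compute the likelihood of the observed sequence for each case: P(data | bowl A) = (1/9)(8/9) = 0.098765; P(data | bowl B) = (3/8)(5/8) = 0.23438; P(data | bowl C) = (2/4)(2/4) = 0.25; P(data | bowl D) = (3/5)(2/5) = 0.24; P(data | bowl E) = (3/10)(7/10) = 0.21.
The prior-weighted likelihoods are 4/15 · 0.098765 = 0.026337, 2/15 · 0.23438 = 0.03125, 4/15 · 0.25 = 0.066667, 4/15 · 0.24 = 0.064, 1/15 · 0.21 = 0.014; with total 0.20225.
So P(bowl A | data) = (0.026337) / (0.20225) = 0.13022.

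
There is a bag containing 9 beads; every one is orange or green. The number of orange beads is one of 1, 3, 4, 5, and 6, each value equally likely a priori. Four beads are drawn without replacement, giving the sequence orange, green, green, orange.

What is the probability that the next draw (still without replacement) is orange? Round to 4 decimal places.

The likelihood of the observed sequence under each hypothesis: P(data | r = 1) = (1/9)(8/8)(7/7)(0/6) = 0; P(data | r = 3) = (3/9)(6/8)(5/7)(2/6) = 5/84; P(data | r = 4) = (4/9)(5/8)(4/7)(3/6) = 5/63; P(data | r = 5) = (5/9)(4/8)(3/7)(4/6) = 5/63; P(data | r = 6) = (6/9)(3/8)(2/7)(5/6) = 5/84.
Multiplying each by its prior: 1/5 · 0 = 0, 1/5 · 5/84 = 1/84, 1/5 · 5/63 = 1/63, 1/5 · 5/63 = 1/63, 1/5 · 5/84 = 1/84; summing to 1/18.
Dividing through by the total gives posterior P(r = 1 | data) = 0, P(r = 3 | data) = 3/14, P(r = 4 | data) = 2/7, P(r = 5 | data) = 2/7, P(r = 6 | data) = 3/14.
Averaging over the posterior, P(orange next | data) = (1/5)(3/14) + (2/5)(2/7) + (3/5)(2/7) + (4/5)(3/14) = 1/2.

0.5000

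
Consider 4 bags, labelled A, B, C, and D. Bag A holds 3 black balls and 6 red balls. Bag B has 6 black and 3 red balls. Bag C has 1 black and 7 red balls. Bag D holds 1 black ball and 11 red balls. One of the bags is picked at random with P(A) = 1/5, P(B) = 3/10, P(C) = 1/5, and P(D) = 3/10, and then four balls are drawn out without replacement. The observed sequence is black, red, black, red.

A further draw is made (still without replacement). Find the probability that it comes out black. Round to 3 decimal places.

0.560

For each hypothesis, P(data | H) works out to: P(data | bag A) = (3/9)(6/8)(2/7)(5/6) = 5/84; P(data | bag B) = (6/9)(3/8)(5/7)(2/6) = 5/84; P(data | bag C) = (1/8)(7/7)(0/6) = 0; P(data | bag D) = (1/12)(11/11)(0/10) = 0.
The prior-weighted likelihoods are 1/5 · 5/84 = 1/84, 3/10 · 5/84 = 1/56, 1/5 · 0 = 0, 3/10 · 0 = 0; summing to 5/168.
Normalising, the posterior is P(bag A | data) = 2/5, P(bag B | data) = 3/5, P(bag C | data) = 0, P(bag D | data) = 0.
Averaging over the posterior, P(black next | data) = (1/5)(2/5) + (4/5)(3/5) = 14/25.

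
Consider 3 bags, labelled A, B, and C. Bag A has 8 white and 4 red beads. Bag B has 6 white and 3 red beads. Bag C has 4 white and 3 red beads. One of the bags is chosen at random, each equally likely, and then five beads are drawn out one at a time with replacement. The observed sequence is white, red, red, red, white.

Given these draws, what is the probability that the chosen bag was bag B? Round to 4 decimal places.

0.2808

Under each hypothesis, the probability of the observed sequence is: P(data | bag A) = (8/12)(4/12)(4/12)(4/12)(8/12) = 0.016461; P(data | bag B) = (6/9)(3/9)(3/9)(3/9)(6/9) = 0.016461; P(data | bag C) = (4/7)(3/7)(3/7)(3/7)(4/7) = 0.025704.
Weighting by the prior gives 1/3 · 0.016461 = 0.005487, 1/3 · 0.016461 = 0.005487, 1/3 · 0.025704 = 0.0085679; with total 0.019542.
So P(bag B | data) = (0.005487) / (0.019542) = 0.28078.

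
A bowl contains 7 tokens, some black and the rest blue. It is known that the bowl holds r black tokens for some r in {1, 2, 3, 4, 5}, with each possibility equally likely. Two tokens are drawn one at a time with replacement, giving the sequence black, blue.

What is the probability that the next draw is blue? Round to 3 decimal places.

Under each hypothesis, the probability of the observed sequence is: P(data | r = 1) = (1/7)(6/7) = 6/49; P(data | r = 2) = (2/7)(5/7) = 10/49; P(data | r = 3) = (3/7)(4/7) = 12/49; P(data | r = 4) = (4/7)(3/7) = 12/49; P(data | r = 5) = (5/7)(2/7) = 10/49.
The prior-weighted likelihoods are 1/5 · 6/49 = 6/245, 1/5 · 10/49 = 2/49, 1/5 · 12/49 = 12/245, 1/5 · 12/49 = 12/245, 1/5 · 10/49 = 2/49; these sum to 10/49.
The posterior is then P(r = 1 | data) = 3/25, P(r = 2 | data) = 1/5, P(r = 3 | data) = 6/25, P(r = 4 | data) = 6/25, P(r = 5 | data) = 1/5.
So P(blue next | data) = Σ P(blue next | H) P(H | data) = (6/7)(3/25) + (5/7)(1/5) + (4/7)(6/25) + (3/7)(6/25) + (2/7)(1/5) = 19/35.

0.543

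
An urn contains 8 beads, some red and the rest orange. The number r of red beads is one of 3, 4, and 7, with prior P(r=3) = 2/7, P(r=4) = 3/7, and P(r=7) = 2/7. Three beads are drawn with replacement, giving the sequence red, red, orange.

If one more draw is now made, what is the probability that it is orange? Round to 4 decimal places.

0.4329

Compute the likelihood of the observed sequence for each case: P(data | r = 3) = (3/8)(3/8)(5/8) = 0.087891; P(data | r = 4) = (4/8)(4/8)(4/8) = 0.125; P(data | r = 7) = (7/8)(7/8)(1/8) = 0.095703.
Weighting by the prior gives 2/7 · 0.087891 = 0.025112, 3/7 · 0.125 = 0.053571, 2/7 · 0.095703 = 0.027344; with total 0.10603.
Normalising, the posterior is P(r = 3 | data) = 0.23684, P(r = 4 | data) = 0.50526, P(r = 7 | data) = 0.25789.
So P(orange next | data) = Σ P(orange next | H) P(H | data) = (5/8)(0.23684) + (1/2)(0.50526) + (1/8)(0.25789) = 0.43289.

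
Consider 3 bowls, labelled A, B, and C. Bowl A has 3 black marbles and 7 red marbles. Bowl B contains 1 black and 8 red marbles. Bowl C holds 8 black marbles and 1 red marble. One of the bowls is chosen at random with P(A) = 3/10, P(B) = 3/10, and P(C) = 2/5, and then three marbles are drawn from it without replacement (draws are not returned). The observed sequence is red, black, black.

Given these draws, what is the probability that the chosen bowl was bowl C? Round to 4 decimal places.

0.7175

Under each hypothesis, the probability of the observed sequence is: P(data | bowl A) = (7/10)(3/9)(2/8) = 0.058333; P(data | bowl B) = (8/9)(1/8)(0/7) = 0; P(data | bowl C) = (1/9)(8/8)(7/7) = 0.11111.
The prior-weighted likelihoods are 3/10 · 0.058333 = 0.0175, 3/10 · 0 = 0, 2/5 · 0.11111 = 0.044444; these sum to 0.061944.
Therefore the posterior P(bowl C | data) = (0.044444) / (0.061944) = 0.71749.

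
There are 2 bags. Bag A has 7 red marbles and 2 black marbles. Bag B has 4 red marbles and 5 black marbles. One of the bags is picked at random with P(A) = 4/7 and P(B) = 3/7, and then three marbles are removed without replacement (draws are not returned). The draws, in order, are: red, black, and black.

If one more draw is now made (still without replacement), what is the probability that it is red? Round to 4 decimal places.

0.5946

Under each hypothesis, the probability of the observed sequence is: P(data | bag A) = (7/9)(2/8)(1/7) = 1/36; P(data | bag B) = (4/9)(5/8)(4/7) = 10/63.
Multiplying each by its prior: 4/7 · 1/36 = 1/63, 3/7 · 10/63 = 10/147; with total 37/441.
Dividing through by the total gives posterior P(bag A | data) = 7/37, P(bag B | data) = 30/37.
So P(red next | data) = Σ P(red next | H) P(H | data) = (1)(7/37) + (1/2)(30/37) = 22/37.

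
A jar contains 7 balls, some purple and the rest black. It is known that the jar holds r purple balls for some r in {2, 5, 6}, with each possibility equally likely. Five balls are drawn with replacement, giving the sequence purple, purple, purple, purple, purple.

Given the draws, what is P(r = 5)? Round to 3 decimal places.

Compute the likelihood of the observed sequence for each case: P(data | r = 2) = (2/7)(2/7)(2/7)(2/7)(2/7) = 0.001904; P(data | r = 5) = (5/7)(5/7)(5/7)(5/7)(5/7) = 0.18593; P(data | r = 6) = (6/7)(6/7)(6/7)(6/7)(6/7) = 0.46266.
The prior-weighted likelihoods are 1/3 · 0.001904 = 0.00063466, 1/3 · 0.18593 = 0.061978, 1/3 · 0.46266 = 0.15422; summing to 0.21683.
So P(r = 5 | data) = (0.061978) / (0.21683) = 0.28583.

0.286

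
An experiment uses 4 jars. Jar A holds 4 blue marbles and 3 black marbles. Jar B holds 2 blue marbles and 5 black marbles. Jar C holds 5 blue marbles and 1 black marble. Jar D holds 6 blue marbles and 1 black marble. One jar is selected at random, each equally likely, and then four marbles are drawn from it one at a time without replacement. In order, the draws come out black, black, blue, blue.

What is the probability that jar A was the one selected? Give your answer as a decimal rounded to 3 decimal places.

The likelihood of the observed sequence under each hypothesis: P(data | jar A) = (3/7)(2/6)(4/5)(3/4) = 3/35; P(data | jar B) = (5/7)(4/6)(2/5)(1/4) = 1/21; P(data | jar C) = (1/6)(0/5) = 0; P(data | jar D) = (1/7)(0/6) = 0.
Weighting by the prior gives 1/4 · 3/35 = 3/140, 1/4 · 1/21 = 1/84, 1/4 · 0 = 0, 1/4 · 0 = 0; these sum to 1/30.
Hence P(jar A | data) = (3/140) / (1/30) = 9/14.

0.643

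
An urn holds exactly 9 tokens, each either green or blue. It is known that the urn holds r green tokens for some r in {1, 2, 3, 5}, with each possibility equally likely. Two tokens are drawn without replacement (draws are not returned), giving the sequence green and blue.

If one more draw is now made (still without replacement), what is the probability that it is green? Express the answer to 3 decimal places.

Under each hypothesis, the probability of the observed sequence is: P(data | r = 1) = (1/9)(8/8) = 1/9; P(data | r = 2) = (2/9)(7/8) = 7/36; P(data | r = 3) = (3/9)(6/8) = 1/4; P(data | r = 5) = (5/9)(4/8) = 5/18.
Multiplying each by its prior: 1/4 · 1/9 = 1/36, 1/4 · 7/36 = 7/144, 1/4 · 1/4 = 1/16, 1/4 · 5/18 = 5/72; these sum to 5/24.
The posterior is then P(r = 1 | data) = 2/15, P(r = 2 | data) = 7/30, P(r = 3 | data) = 3/10, P(r = 5 | data) = 1/3.
So P(green next | data) = Σ P(green next | H) P(H | data) = (0)(2/15) + (1/7)(7/30) + (2/7)(3/10) + (4/7)(1/3) = 13/42.

0.310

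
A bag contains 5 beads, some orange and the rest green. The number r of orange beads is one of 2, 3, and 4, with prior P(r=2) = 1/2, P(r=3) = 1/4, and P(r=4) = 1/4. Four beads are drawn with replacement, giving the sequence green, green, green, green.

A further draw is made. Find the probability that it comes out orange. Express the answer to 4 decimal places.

0.4201

Compute the likelihood of the observed sequence for each case: P(data | r = 2) = (3/5)(3/5)(3/5)(3/5) = 0.1296; P(data | r = 3) = (2/5)(2/5)(2/5)(2/5) = 0.0256; P(data | r = 4) = (1/5)(1/5)(1/5)(1/5) = 0.0016.
Multiplying each by its prior: 1/2 · 0.1296 = 0.0648, 1/4 · 0.0256 = 0.0064, 1/4 · 0.0016 = 0.0004; summing to 0.0716.
The posterior is then P(r = 2 | data) = 0.90503, P(r = 3 | data) = 0.089385, P(r = 4 | data) = 0.0055866.
So P(orange next | data) = Σ P(orange next | H) P(H | data) = (2/5)(0.90503) + (3/5)(0.089385) + (4/5)(0.0055866) = 0.42011.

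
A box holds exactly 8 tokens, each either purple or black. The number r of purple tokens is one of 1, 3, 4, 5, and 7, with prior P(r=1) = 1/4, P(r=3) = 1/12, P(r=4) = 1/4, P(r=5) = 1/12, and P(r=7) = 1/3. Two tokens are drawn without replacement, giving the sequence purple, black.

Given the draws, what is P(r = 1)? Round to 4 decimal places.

0.1654

For each hypothesis, P(data | H) works out to: P(data | r = 1) = (1/8)(7/7) = 1/8; P(data | r = 3) = (3/8)(5/7) = 15/56; P(data | r = 4) = (4/8)(4/7) = 2/7; P(data | r = 5) = (5/8)(3/7) = 15/56; P(data | r = 7) = (7/8)(1/7) = 1/8.
Weighting by the prior gives 1/4 · 1/8 = 1/32, 1/12 · 15/56 = 5/224, 1/4 · 2/7 = 1/14, 1/12 · 15/56 = 5/224, 1/3 · 1/8 = 1/24; these sum to 127/672.
Therefore the posterior P(r = 1 | data) = (1/32) / (127/672) = 21/127.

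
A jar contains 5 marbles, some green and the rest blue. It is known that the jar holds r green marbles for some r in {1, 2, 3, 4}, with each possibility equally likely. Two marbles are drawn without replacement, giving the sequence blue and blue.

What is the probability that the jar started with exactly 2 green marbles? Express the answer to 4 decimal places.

The likelihood of the observed sequence under each hypothesis: P(data | r = 1) = (4/5)(3/4) = 3/5; P(data | r = 2) = (3/5)(2/4) = 3/10; P(data | r = 3) = (2/5)(1/4) = 1/10; P(data | r = 4) = (1/5)(0/4) = 0.
Multiplying each by its prior: 1/4 · 3/5 = 3/20, 1/4 · 3/10 = 3/40, 1/4 · 1/10 = 1/40, 1/4 · 0 = 0; with total 1/4.
Hence P(r = 2 | data) = (3/40) / (1/4) = 3/10.

0.3000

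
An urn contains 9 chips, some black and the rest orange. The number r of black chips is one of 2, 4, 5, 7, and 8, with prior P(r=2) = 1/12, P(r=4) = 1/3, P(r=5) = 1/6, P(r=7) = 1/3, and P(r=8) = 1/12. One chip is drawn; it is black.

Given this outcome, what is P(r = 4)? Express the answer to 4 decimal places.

0.2500

The likelihood of this draw under each hypothesis: P(data | r = 2) = (2/9) = 2/9; P(data | r = 4) = (4/9) = 4/9; P(data | r = 5) = (5/9) = 5/9; P(data | r = 7) = (7/9) = 7/9; P(data | r = 8) = (8/9) = 8/9.
The prior-weighted likelihoods are 1/12 · 2/9 = 1/54, 1/3 · 4/9 = 4/27, 1/6 · 5/9 = 5/54, 1/3 · 7/9 = 7/27, 1/12 · 8/9 = 2/27; with total 16/27.
By Bayes' rule, P(r = 4 | data) = (4/27) / (16/27) = 1/4.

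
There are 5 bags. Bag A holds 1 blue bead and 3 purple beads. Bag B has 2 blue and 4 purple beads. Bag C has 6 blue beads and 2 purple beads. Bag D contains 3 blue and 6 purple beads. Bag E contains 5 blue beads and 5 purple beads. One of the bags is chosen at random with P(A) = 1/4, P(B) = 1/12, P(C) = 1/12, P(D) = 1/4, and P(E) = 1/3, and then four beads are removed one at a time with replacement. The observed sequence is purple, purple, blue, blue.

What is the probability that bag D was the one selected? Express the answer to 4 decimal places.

The likelihood of the observed sequence under each hypothesis: P(data | bag A) = (3/4)(3/4)(1/4)(1/4) = 0.035156; P(data | bag B) = (4/6)(4/6)(2/6)(2/6) = 0.049383; P(data | bag C) = (2/8)(2/8)(6/8)(6/8) = 0.035156; P(data | bag D) = (6/9)(6/9)(3/9)(3/9) = 0.049383; P(data | bag E) = (5/10)(5/10)(5/10)(5/10) = 0.0625.
Weighting by the prior gives 1/4 · 0.035156 = 0.0087891, 1/12 · 0.049383 = 0.0041152, 1/12 · 0.035156 = 0.0029297, 1/4 · 0.049383 = 0.012346, 1/3 · 0.0625 = 0.020833; these sum to 0.049013.
So P(bag D | data) = (0.012346) / (0.049013) = 0.25189.

0.2519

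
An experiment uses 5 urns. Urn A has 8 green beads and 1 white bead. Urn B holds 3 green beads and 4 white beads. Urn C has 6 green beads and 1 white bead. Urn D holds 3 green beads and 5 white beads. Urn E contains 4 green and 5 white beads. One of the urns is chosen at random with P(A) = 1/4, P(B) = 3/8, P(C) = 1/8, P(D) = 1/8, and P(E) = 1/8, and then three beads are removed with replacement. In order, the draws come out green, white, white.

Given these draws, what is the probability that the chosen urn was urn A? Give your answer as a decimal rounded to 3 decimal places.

The likelihood of the observed sequence under each hypothesis: P(data | urn A) = (8/9)(1/9)(1/9) = 0.010974; P(data | urn B) = (3/7)(4/7)(4/7) = 0.13994; P(data | urn C) = (6/7)(1/7)(1/7) = 0.017493; P(data | urn D) = (3/8)(5/8)(5/8) = 0.14648; P(data | urn E) = (4/9)(5/9)(5/9) = 0.13717.
Weighting by the prior gives 1/4 · 0.010974 = 0.0027435, 3/8 · 0.13994 = 0.052478, 1/8 · 0.017493 = 0.0021866, 1/8 · 0.14648 = 0.018311, 1/8 · 0.13717 = 0.017147; summing to 0.092866.
By Bayes' rule, P(urn A | data) = (0.0027435) / (0.092866) = 0.029543.

0.030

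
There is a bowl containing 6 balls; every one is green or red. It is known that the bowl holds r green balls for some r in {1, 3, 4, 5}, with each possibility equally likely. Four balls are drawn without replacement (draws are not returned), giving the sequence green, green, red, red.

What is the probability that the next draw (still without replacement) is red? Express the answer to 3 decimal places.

0.300

Under each hypothesis, the probability of the observed sequence is: P(data | r = 1) = (1/6)(0/5) = 0; P(data | r = 3) = (3/6)(2/5)(3/4)(2/3) = 1/10; P(data | r = 4) = (4/6)(3/5)(2/4)(1/3) = 1/15; P(data | r = 5) = (5/6)(4/5)(1/4)(0/3) = 0.
Multiplying each by its prior: 1/4 · 0 = 0, 1/4 · 1/10 = 1/40, 1/4 · 1/15 = 1/60, 1/4 · 0 = 0; summing to 1/24.
Dividing through by the total gives posterior P(r = 1 | data) = 0, P(r = 3 | data) = 3/5, P(r = 4 | data) = 2/5, P(r = 5 | data) = 0.
Averaging over the posterior, P(red next | data) = (1/2)(3/5) + (0)(2/5) = 3/10.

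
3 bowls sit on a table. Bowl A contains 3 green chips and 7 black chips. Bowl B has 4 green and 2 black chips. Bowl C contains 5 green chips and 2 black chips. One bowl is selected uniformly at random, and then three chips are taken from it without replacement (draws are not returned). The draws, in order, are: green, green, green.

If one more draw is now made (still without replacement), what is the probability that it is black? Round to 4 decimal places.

0.5759

Compute the likelihood of the observed sequence for each case: P(data | bowl A) = (3/10)(2/9)(1/8) = 1/120; P(data | bowl B) = (4/6)(3/5)(2/4) = 1/5; P(data | bowl C) = (5/7)(4/6)(3/5) = 2/7.
Weighting by the prior gives 1/3 · 1/120 = 1/360, 1/3 · 1/5 = 1/15, 1/3 · 2/7 = 2/21; with total 83/504.
Dividing through by the total gives posterior P(bowl A | data) = 7/415, P(bowl B | data) = 168/415, P(bowl C | data) = 48/83.
Averaging over the posterior, P(black next | data) = (1)(7/415) + (2/3)(168/415) + (1/2)(48/83) = 239/415.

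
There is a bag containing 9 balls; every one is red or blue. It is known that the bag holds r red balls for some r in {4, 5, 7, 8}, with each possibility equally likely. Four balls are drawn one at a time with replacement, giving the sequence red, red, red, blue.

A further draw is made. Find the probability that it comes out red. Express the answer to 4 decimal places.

0.6981

Under each hypothesis, the probability of the observed sequence is: P(data | r = 4) = (4/9)(4/9)(4/9)(5/9) = 0.048773; P(data | r = 5) = (5/9)(5/9)(5/9)(4/9) = 0.076208; P(data | r = 7) = (7/9)(7/9)(7/9)(2/9) = 0.10456; P(data | r = 8) = (8/9)(8/9)(8/9)(1/9) = 0.078037.
Weighting by the prior gives 1/4 · 0.048773 = 0.012193, 1/4 · 0.076208 = 0.019052, 1/4 · 0.10456 = 0.026139, 1/4 · 0.078037 = 0.019509; summing to 0.076894.
Dividing through by the total gives posterior P(r = 4 | data) = 0.15857, P(r = 5 | data) = 0.24777, P(r = 7 | data) = 0.33994, P(r = 8 | data) = 0.25372.
Averaging over the posterior, P(red next | data) = (4/9)(0.15857) + (5/9)(0.24777) + (7/9)(0.33994) + (8/9)(0.25372) = 0.69805.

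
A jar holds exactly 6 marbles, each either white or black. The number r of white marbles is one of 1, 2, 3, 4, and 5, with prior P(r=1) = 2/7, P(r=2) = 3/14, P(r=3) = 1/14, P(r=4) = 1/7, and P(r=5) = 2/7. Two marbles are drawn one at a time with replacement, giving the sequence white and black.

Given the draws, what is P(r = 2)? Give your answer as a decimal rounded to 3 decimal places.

Compute the likelihood of the observed sequence for each case: P(data | r = 1) = (1/6)(5/6) = 5/36; P(data | r = 2) = (2/6)(4/6) = 2/9; P(data | r = 3) = (3/6)(3/6) = 1/4; P(data | r = 4) = (4/6)(2/6) = 2/9; P(data | r = 5) = (5/6)(1/6) = 5/36.
Multiplying each by its prior: 2/7 · 5/36 = 5/126, 3/14 · 2/9 = 1/21, 1/14 · 1/4 = 1/56, 1/7 · 2/9 = 2/63, 2/7 · 5/36 = 5/126; summing to 89/504.
Therefore the posterior P(r = 2 | data) = (1/21) / (89/504) = 24/89.

0.270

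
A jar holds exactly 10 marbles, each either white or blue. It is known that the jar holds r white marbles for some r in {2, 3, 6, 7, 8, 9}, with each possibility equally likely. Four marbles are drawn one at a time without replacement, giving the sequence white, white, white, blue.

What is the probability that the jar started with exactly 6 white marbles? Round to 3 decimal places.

The likelihood of the observed sequence under each hypothesis: P(data | r = 2) = (2/10)(1/9)(0/8) = 0; P(data | r = 3) = (3/10)(2/9)(1/8)(7/7) = 0.0083333; P(data | r = 6) = (6/10)(5/9)(4/8)(4/7) = 0.095238; P(data | r = 7) = (7/10)(6/9)(5/8)(3/7) = 0.125; P(data | r = 8) = (8/10)(7/9)(6/8)(2/7) = 0.13333; P(data | r = 9) = (9/10)(8/9)(7/8)(1/7) = 0.1.
Multiplying each by its prior: 1/6 · 0 = 0, 1/6 · 0.0083333 = 0.0013889, 1/6 · 0.095238 = 0.015873, 1/6 · 0.125 = 0.020833, 1/6 · 0.13333 = 0.022222, 1/6 · 0.1 = 0.016667; with total 0.076984.
By Bayes' rule, P(r = 6 | data) = (0.015873) / (0.076984) = 0.20619.

0.206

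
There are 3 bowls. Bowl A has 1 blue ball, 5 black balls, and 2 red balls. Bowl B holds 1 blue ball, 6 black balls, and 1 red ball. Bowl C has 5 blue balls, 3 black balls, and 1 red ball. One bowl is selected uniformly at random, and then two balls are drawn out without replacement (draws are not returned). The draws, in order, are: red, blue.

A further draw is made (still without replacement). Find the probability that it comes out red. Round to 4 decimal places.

The likelihood of the observed sequence under each hypothesis: P(data | bowl A) = (2/8)(1/7) = 1/28; P(data | bowl B) = (1/8)(1/7) = 1/56; P(data | bowl C) = (1/9)(5/8) = 5/72.
Multiplying each by its prior: 1/3 · 1/28 = 1/84, 1/3 · 1/56 = 1/168, 1/3 · 5/72 = 5/216; summing to 31/756.
The posterior is then P(bowl A | data) = 9/31, P(bowl B | data) = 9/62, P(bowl C | data) = 35/62.
So P(red next | data) = Σ P(red next | H) P(H | data) = (1/6)(9/31) + (0)(9/62) + (0)(35/62) = 3/62.

0.0484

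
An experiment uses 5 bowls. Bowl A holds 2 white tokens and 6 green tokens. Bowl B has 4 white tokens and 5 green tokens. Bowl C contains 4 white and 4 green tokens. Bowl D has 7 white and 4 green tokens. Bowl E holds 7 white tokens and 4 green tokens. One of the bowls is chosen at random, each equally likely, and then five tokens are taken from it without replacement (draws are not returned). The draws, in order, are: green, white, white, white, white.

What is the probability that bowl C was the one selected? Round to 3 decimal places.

0.100

For each hypothesis, P(data | H) works out to: P(data | bowl A) = (6/8)(2/7)(1/6)(0/5) = 0; P(data | bowl B) = (5/9)(4/8)(3/7)(2/6)(1/5) = 0.0079365; P(data | bowl C) = (4/8)(4/7)(3/6)(2/5)(1/4) = 0.014286; P(data | bowl D) = (4/11)(7/10)(6/9)(5/8)(4/7) = 0.060606; P(data | bowl E) = (4/11)(7/10)(6/9)(5/8)(4/7) = 0.060606.
The prior-weighted likelihoods are 1/5 · 0 = 0, 1/5 · 0.0079365 = 0.0015873, 1/5 · 0.014286 = 0.0028571, 1/5 · 0.060606 = 0.012121, 1/5 · 0.060606 = 0.012121; these sum to 0.028687.
Therefore the posterior P(bowl C | data) = (0.0028571) / (0.028687) = 0.099598.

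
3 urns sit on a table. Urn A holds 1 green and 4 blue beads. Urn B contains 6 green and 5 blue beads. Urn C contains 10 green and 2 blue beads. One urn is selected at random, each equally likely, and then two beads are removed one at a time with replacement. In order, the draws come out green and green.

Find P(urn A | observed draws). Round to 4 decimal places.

The likelihood of the observed sequence under each hypothesis: P(data | urn A) = (1/5)(1/5) = 0.04; P(data | urn B) = (6/11)(6/11) = 0.29752; P(data | urn C) = (10/12)(10/12) = 0.69444.
The prior-weighted likelihoods are 1/3 · 0.04 = 0.013333, 1/3 · 0.29752 = 0.099174, 1/3 · 0.69444 = 0.23148; summing to 0.34399.
By Bayes' rule, P(urn A | data) = (0.013333) / (0.34399) = 0.038761.

0.0388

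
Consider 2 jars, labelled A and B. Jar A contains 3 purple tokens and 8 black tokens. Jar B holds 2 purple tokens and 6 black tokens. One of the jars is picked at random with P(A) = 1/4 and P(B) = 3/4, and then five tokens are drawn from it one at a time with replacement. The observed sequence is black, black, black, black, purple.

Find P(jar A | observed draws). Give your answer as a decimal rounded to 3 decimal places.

0.243

The likelihood of the observed sequence under each hypothesis: P(data | jar A) = (8/11)(8/11)(8/11)(8/11)(3/11) = 0.076299; P(data | jar B) = (6/8)(6/8)(6/8)(6/8)(2/8) = 0.079102.
Multiplying each by its prior: 1/4 · 0.076299 = 0.019075, 3/4 · 0.079102 = 0.059326; with total 0.078401.
So P(jar A | data) = (0.019075) / (0.078401) = 0.2433.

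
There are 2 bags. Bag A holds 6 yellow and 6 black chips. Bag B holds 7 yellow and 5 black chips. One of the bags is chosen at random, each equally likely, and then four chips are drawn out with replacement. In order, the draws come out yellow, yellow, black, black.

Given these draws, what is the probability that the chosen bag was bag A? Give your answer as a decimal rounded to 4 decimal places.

0.5141

For each hypothesis, P(data | H) works out to: P(data | bag A) = (6/12)(6/12)(6/12)(6/12) = 0.0625; P(data | bag B) = (7/12)(7/12)(5/12)(5/12) = 0.059076.
Multiplying each by its prior: 1/2 · 0.0625 = 0.03125, 1/2 · 0.059076 = 0.029538; these sum to 0.060788.
By Bayes' rule, P(bag A | data) = (0.03125) / (0.060788) = 0.51408.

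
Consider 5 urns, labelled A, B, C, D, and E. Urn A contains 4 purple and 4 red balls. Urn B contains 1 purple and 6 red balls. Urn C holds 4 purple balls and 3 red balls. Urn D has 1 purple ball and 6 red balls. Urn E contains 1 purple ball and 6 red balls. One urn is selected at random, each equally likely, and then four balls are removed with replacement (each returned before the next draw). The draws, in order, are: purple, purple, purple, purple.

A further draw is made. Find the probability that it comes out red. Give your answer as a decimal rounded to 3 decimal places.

Compute the likelihood of the observed sequence for each case: P(data | urn A) = (4/8)(4/8)(4/8)(4/8) = 0.0625; P(data | urn B) = (1/7)(1/7)(1/7)(1/7) = 0.00041649; P(data | urn C) = (4/7)(4/7)(4/7)(4/7) = 0.10662; P(data | urn D) = (1/7)(1/7)(1/7)(1/7) = 0.00041649; P(data | urn E) = (1/7)(1/7)(1/7)(1/7) = 0.00041649.
Multiplying each by its prior: 1/5 · 0.0625 = 0.0125, 1/5 · 0.00041649 = 8.3299e-05, 1/5 · 0.10662 = 0.021324, 1/5 · 0.00041649 = 8.3299e-05, 1/5 · 0.00041649 = 8.3299e-05; these sum to 0.034074.
Dividing through by the total gives posterior P(urn A | data) = 0.36684, P(urn B | data) = 0.0024446, P(urn C | data) = 0.62582, P(urn D | data) = 0.0024446, P(urn E | data) = 0.0024446.
The predictive probability is P(red next | data) = (1/2)(0.36684) + (6/7)(0.0024446) + (3/7)(0.62582) + (6/7)(0.0024446) + (6/7)(0.0024446) = 0.45792.

0.458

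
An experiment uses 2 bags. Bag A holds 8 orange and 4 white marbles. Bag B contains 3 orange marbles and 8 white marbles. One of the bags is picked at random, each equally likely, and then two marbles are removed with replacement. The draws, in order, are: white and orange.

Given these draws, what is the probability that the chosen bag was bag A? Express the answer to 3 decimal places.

0.528

For each hypothesis, P(data | H) works out to: P(data | bag A) = (4/12)(8/12) = 0.22222; P(data | bag B) = (8/11)(3/11) = 0.19835.
The prior-weighted likelihoods are 1/2 · 0.22222 = 0.11111, 1/2 · 0.19835 = 0.099174; with total 0.21028.
Therefore the posterior P(bag A | data) = (0.11111) / (0.21028) = 0.52838.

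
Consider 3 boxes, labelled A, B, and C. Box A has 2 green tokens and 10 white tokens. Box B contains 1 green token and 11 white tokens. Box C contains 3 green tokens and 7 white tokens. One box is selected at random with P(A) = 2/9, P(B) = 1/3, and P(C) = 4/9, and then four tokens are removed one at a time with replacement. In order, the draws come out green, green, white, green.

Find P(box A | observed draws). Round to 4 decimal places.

0.0909

For each hypothesis, P(data | H) works out to: P(data | box A) = (2/12)(2/12)(10/12)(2/12) = 0.003858; P(data | box B) = (1/12)(1/12)(11/12)(1/12) = 0.00053048; P(data | box C) = (3/10)(3/10)(7/10)(3/10) = 0.0189.
Weighting by the prior gives 2/9 · 0.003858 = 0.00085734, 1/3 · 0.00053048 = 0.00017683, 4/9 · 0.0189 = 0.0084; these sum to 0.0094342.
Hence P(box A | data) = (0.00085734) / (0.0094342) = 0.090876.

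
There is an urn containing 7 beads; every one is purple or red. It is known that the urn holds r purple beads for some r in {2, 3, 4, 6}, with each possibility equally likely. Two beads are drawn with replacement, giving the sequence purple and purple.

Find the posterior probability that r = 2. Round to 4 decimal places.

Compute the likelihood of the observed sequence for each case: P(data | r = 2) = (2/7)(2/7) = 4/49; P(data | r = 3) = (3/7)(3/7) = 9/49; P(data | r = 4) = (4/7)(4/7) = 16/49; P(data | r = 6) = (6/7)(6/7) = 36/49.
The prior-weighted likelihoods are 1/4 · 4/49 = 1/49, 1/4 · 9/49 = 9/196, 1/4 · 16/49 = 4/49, 1/4 · 36/49 = 9/49; these sum to 65/196.
Hence P(r = 2 | data) = (1/49) / (65/196) = 4/65.

0.0615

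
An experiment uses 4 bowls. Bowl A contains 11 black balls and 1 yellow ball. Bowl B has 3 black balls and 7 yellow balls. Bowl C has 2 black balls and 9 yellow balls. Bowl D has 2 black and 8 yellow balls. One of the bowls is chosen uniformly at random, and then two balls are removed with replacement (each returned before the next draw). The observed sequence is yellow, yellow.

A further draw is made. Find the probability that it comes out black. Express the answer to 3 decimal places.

0.223

Compute the likelihood of the observed sequence for each case: P(data | bowl A) = (1/12)(1/12) = 0.0069444; P(data | bowl B) = (7/10)(7/10) = 0.49; P(data | bowl C) = (9/11)(9/11) = 0.66942; P(data | bowl D) = (8/10)(8/10) = 0.64.
Weighting by the prior gives 1/4 · 0.0069444 = 0.0017361, 1/4 · 0.49 = 0.1225, 1/4 · 0.66942 = 0.16736, 1/4 · 0.64 = 0.16; with total 0.45159.
Dividing through by the total gives posterior P(bowl A | data) = 0.0038444, P(bowl B | data) = 0.27126, P(bowl C | data) = 0.37059, P(bowl D | data) = 0.3543.
The predictive probability is P(black next | data) = (11/12)(0.0038444) + (3/10)(0.27126) + (2/11)(0.37059) + (1/5)(0.3543) = 0.22314.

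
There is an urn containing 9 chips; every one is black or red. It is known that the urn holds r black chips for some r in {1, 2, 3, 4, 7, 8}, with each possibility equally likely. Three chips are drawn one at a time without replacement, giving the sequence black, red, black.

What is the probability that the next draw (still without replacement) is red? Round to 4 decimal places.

0.3920

Under each hypothesis, the probability of the observed sequence is: P(data | r = 1) = (1/9)(8/8)(0/7) = 0; P(data | r = 2) = (2/9)(7/8)(1/7) = 0.027778; P(data | r = 3) = (3/9)(6/8)(2/7) = 0.071429; P(data | r = 4) = (4/9)(5/8)(3/7) = 0.11905; P(data | r = 7) = (7/9)(2/8)(6/7) = 0.16667; P(data | r = 8) = (8/9)(1/8)(7/7) = 0.11111.
Multiplying each by its prior: 1/6 · 0 = 0, 1/6 · 0.027778 = 0.0046296, 1/6 · 0.071429 = 0.011905, 1/6 · 0.11905 = 0.019841, 1/6 · 0.16667 = 0.027778, 1/6 · 0.11111 = 0.018519; summing to 0.082672.
Normalising, the posterior is P(r = 1 | data) = 0, P(r = 2 | data) = 0.056, P(r = 3 | data) = 0.144, P(r = 4 | data) = 0.24, P(r = 7 | data) = 0.336, P(r = 8 | data) = 0.224.
Averaging over the posterior, P(red next | data) = (1)(0.056) + (5/6)(0.144) + (2/3)(0.24) + (1/6)(0.336) + (0)(0.224) = 0.392.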